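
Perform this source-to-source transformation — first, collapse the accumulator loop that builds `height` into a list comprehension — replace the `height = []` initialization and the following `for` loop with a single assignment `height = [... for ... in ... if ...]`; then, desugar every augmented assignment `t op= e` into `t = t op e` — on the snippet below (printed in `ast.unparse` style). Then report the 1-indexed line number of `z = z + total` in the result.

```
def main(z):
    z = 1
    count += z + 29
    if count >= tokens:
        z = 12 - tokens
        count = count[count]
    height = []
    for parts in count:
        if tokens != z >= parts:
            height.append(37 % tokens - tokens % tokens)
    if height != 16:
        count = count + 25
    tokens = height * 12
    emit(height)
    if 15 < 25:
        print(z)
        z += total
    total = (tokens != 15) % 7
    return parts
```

14

Transformed code:
def main(z):
    z = 1
    count = count + (z + 29)
    if count >= tokens:
        z = 12 - tokens
        count = count[count]
    height = [37 % tokens - tokens % tokens for parts in count if tokens != z >= parts]
    if height != 16:
        count = count + 25
    tokens = height * 12
    emit(height)
    if 15 < 25:
        print(z)
        z = z + total
    total = (tokens != 15) % 7
    return parts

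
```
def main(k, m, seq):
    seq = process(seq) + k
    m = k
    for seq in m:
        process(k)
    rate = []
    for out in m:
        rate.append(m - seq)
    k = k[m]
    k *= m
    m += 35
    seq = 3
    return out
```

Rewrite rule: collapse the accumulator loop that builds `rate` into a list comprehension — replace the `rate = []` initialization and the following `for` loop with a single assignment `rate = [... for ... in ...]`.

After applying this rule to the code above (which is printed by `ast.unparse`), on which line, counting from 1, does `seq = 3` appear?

10

Transformed code:
def main(k, m, seq):
    seq = process(seq) + k
    m = k
    for seq in m:
        process(k)
    rate = [m - seq for out in m]
    k = k[m]
    k *= m
    m += 35
    seq = 3
    return out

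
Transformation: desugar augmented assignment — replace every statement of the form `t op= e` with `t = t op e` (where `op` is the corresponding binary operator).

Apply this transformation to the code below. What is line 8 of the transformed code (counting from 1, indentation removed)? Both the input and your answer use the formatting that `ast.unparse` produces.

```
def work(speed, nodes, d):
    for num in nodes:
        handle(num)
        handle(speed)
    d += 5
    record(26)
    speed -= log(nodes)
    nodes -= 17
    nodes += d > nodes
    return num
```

Transformed code:
def work(speed, nodes, d):
    for num in nodes:
        handle(num)
        handle(speed)
    d = d + 5
    record(26)
    speed = speed - log(nodes)
    nodes = nodes - 17
    nodes = nodes + (d > nodes)
    return num

nodes = nodes - 17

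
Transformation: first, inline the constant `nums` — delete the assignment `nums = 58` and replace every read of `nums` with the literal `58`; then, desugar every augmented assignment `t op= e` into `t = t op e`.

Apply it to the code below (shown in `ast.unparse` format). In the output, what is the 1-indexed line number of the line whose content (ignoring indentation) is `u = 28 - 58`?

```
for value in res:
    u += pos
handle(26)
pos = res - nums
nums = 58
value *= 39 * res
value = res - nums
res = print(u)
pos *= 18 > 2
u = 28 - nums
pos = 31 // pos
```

9

Transformed code:
for value in res:
    u = u + pos
handle(26)
pos = res - 58
value = value * (39 * res)
value = res - 58
res = print(u)
pos = pos * (18 > 2)
u = 28 - 58
pos = 31 // pos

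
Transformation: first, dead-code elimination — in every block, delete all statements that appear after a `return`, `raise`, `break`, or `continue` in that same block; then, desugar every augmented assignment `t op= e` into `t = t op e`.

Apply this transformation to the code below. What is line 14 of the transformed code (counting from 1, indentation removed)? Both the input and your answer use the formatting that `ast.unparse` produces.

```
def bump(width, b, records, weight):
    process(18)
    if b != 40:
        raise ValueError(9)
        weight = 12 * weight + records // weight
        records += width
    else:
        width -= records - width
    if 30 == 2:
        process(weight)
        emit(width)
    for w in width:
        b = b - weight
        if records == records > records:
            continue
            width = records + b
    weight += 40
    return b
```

Transformed code:
def bump(width, b, records, weight):
    process(18)
    if b != 40:
        raise ValueError(9)
    else:
        width = width - (records - width)
    if 30 == 2:
        process(weight)
        emit(width)
    for w in width:
        b = b - weight
        if records == records > records:
            continue
    weight = weight + 40
    return b

weight = weight + 40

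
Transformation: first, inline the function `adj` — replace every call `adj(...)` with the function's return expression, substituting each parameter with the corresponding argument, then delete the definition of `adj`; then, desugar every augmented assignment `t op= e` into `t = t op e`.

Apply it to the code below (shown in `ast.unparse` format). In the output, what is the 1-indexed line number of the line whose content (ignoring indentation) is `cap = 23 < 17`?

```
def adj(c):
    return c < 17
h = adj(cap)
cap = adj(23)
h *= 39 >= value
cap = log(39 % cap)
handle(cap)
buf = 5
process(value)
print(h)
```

2

Transformed code:
h = cap < 17
cap = 23 < 17
h = h * (39 >= value)
cap = log(39 % cap)
handle(cap)
buf = 5
process(value)
print(h)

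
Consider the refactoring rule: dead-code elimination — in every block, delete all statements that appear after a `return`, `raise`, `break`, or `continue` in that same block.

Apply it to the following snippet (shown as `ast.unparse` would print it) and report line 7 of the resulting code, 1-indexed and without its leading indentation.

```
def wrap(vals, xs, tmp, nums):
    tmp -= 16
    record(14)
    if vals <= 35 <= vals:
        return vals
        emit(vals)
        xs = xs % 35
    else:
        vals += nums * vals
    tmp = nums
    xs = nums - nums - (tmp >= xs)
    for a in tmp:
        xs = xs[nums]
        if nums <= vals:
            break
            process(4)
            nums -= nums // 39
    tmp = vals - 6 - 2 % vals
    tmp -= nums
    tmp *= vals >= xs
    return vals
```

Transformed code:
def wrap(vals, xs, tmp, nums):
    tmp -= 16
    record(14)
    if vals <= 35 <= vals:
        return vals
    else:
        vals += nums * vals
    tmp = nums
    xs = nums - nums - (tmp >= xs)
    for a in tmp:
        xs = xs[nums]
        if nums <= vals:
            break
    tmp = vals - 6 - 2 % vals
    tmp -= nums
    tmp *= vals >= xs
    return vals

vals += nums * vals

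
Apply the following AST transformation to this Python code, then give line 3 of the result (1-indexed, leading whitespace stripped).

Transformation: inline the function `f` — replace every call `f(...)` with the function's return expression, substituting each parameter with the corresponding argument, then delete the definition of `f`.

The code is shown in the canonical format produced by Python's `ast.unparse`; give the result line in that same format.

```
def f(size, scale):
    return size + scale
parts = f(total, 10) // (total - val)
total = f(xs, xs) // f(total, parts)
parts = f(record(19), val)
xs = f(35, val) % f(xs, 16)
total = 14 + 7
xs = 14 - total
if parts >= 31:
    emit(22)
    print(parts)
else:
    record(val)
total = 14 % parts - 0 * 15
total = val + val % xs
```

parts = record(19) + val

Transformed code:
parts = (total + 10) // (total - val)
total = (xs + xs) // (total + parts)
parts = record(19) + val
xs = (35 + val) % (xs + 16)
total = 14 + 7
xs = 14 - total
if parts >= 31:
    emit(22)
    print(parts)
else:
    record(val)
total = 14 % parts - 0 * 15
total = val + val % xs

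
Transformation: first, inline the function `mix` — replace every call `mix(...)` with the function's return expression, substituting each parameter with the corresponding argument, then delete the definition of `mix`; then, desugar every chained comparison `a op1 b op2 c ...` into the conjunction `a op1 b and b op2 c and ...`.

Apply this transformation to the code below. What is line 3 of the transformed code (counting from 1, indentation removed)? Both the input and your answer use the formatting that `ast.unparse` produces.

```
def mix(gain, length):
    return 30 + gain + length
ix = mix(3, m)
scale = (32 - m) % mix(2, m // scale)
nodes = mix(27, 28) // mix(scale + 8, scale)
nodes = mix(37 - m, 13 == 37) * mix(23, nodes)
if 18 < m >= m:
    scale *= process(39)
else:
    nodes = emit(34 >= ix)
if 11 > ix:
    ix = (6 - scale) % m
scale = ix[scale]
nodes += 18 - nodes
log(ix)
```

nodes = (30 + 27 + 28) // (30 + (scale + 8) + scale)

Transformed code:
ix = 30 + 3 + m
scale = (32 - m) % (30 + 2 + m // scale)
nodes = (30 + 27 + 28) // (30 + (scale + 8) + scale)
nodes = (30 + (37 - m) + (13 == 37)) * (30 + 23 + nodes)
if 18 < m and m >= m:
    scale *= process(39)
else:
    nodes = emit(34 >= ix)
if 11 > ix:
    ix = (6 - scale) % m
scale = ix[scale]
nodes += 18 - nodes
log(ix)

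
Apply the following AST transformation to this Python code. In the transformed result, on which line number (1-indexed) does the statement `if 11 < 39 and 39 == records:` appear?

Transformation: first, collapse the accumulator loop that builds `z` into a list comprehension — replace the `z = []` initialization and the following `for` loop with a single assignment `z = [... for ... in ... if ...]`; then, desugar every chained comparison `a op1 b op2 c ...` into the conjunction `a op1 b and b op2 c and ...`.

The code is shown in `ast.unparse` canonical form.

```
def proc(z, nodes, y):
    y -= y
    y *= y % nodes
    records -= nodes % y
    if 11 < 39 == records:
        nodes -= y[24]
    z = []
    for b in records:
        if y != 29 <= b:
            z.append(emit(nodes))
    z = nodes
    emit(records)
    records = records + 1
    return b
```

5

Transformed code:
def proc(z, nodes, y):
    y -= y
    y *= y % nodes
    records -= nodes % y
    if 11 < 39 and 39 == records:
        nodes -= y[24]
    z = [emit(nodes) for b in records if y != 29 and 29 <= b]
    z = nodes
    emit(records)
    records = records + 1
    return b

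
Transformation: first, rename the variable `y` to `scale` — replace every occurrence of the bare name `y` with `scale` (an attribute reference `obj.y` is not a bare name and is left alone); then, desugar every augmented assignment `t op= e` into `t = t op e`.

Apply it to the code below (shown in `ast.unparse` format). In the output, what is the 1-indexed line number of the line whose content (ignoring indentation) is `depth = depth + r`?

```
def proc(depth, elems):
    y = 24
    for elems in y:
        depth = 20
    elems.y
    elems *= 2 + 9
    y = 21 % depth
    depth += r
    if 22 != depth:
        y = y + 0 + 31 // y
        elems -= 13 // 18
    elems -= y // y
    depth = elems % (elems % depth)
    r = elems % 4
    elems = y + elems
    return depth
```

8

Transformed code:
def proc(depth, elems):
    scale = 24
    for elems in scale:
        depth = 20
    elems.y
    elems = elems * (2 + 9)
    scale = 21 % depth
    depth = depth + r
    if 22 != depth:
        scale = scale + 0 + 31 // scale
        elems = elems - 13 // 18
    elems = elems - scale // scale
    depth = elems % (elems % depth)
    r = elems % 4
    elems = scale + elems
    return depth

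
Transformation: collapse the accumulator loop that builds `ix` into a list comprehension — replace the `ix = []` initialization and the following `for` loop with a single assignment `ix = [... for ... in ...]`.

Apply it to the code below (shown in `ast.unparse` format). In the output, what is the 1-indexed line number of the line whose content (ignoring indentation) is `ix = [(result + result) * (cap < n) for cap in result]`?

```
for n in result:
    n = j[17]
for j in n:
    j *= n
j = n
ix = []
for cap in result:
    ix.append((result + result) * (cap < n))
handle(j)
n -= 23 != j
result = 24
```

6

Transformed code:
for n in result:
    n = j[17]
for j in n:
    j *= n
j = n
ix = [(result + result) * (cap < n) for cap in result]
handle(j)
n -= 23 != j
result = 24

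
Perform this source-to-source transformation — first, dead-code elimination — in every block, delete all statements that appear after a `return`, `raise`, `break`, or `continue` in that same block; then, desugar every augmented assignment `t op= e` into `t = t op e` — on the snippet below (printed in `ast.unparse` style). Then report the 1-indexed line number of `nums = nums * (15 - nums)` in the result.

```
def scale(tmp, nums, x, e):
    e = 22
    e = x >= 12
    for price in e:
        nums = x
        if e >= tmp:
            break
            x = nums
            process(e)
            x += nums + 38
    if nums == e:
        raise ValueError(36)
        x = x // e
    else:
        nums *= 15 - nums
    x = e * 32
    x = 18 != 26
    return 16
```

11

Transformed code:
def scale(tmp, nums, x, e):
    e = 22
    e = x >= 12
    for price in e:
        nums = x
        if e >= tmp:
            break
    if nums == e:
        raise ValueError(36)
    else:
        nums = nums * (15 - nums)
    x = e * 32
    x = 18 != 26
    return 16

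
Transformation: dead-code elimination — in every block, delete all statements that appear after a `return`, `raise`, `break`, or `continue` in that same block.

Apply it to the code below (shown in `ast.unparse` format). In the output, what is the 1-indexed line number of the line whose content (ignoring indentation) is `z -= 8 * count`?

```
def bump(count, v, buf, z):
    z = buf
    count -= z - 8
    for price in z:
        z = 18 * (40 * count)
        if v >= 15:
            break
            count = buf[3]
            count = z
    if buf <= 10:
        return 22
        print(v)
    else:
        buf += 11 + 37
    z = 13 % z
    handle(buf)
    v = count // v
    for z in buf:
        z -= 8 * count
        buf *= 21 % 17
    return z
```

16

Transformed code:
def bump(count, v, buf, z):
    z = buf
    count -= z - 8
    for price in z:
        z = 18 * (40 * count)
        if v >= 15:
            break
    if buf <= 10:
        return 22
    else:
        buf += 11 + 37
    z = 13 % z
    handle(buf)
    v = count // v
    for z in buf:
        z -= 8 * count
        buf *= 21 % 17
    return z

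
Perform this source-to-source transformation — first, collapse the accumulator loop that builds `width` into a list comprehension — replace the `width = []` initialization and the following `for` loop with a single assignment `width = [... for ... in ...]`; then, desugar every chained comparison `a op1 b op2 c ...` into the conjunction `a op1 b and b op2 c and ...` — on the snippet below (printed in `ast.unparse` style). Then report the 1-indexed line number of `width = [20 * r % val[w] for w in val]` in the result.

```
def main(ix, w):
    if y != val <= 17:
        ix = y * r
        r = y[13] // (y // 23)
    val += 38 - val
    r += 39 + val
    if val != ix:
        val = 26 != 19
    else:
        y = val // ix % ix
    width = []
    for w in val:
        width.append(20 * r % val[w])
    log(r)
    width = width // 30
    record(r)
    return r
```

Transformed code:
def main(ix, w):
    if y != val and val <= 17:
        ix = y * r
        r = y[13] // (y // 23)
    val += 38 - val
    r += 39 + val
    if val != ix:
        val = 26 != 19
    else:
        y = val // ix % ix
    width = [20 * r % val[w] for w in val]
    log(r)
    width = width // 30
    record(r)
    return r

11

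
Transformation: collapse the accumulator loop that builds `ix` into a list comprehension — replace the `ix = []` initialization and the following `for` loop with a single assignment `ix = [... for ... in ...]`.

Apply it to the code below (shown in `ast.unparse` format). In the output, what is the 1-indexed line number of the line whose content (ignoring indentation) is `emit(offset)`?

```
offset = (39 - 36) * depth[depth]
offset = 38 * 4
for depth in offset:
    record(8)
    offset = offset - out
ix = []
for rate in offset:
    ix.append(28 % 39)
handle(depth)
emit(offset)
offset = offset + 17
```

8

Transformed code:
offset = (39 - 36) * depth[depth]
offset = 38 * 4
for depth in offset:
    record(8)
    offset = offset - out
ix = [28 % 39 for rate in offset]
handle(depth)
emit(offset)
offset = offset + 17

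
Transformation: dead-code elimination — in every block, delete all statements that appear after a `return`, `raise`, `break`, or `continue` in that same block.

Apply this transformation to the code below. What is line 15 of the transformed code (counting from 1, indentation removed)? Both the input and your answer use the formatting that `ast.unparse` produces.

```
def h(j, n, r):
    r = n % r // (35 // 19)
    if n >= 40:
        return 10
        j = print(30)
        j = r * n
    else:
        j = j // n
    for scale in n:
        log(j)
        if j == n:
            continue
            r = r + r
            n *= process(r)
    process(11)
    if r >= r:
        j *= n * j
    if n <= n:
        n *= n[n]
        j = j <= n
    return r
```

n *= n[n]

Transformed code:
def h(j, n, r):
    r = n % r // (35 // 19)
    if n >= 40:
        return 10
    else:
        j = j // n
    for scale in n:
        log(j)
        if j == n:
            continue
    process(11)
    if r >= r:
        j *= n * j
    if n <= n:
        n *= n[n]
        j = j <= n
    return r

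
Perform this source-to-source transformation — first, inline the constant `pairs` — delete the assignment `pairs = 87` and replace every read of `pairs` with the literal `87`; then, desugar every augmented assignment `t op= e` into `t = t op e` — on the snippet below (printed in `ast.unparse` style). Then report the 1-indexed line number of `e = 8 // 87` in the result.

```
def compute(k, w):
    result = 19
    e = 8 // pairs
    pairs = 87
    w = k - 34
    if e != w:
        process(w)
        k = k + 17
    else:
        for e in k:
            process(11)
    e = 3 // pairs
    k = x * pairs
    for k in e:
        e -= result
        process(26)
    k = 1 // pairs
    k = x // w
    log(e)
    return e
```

3

Transformed code:
def compute(k, w):
    result = 19
    e = 8 // 87
    w = k - 34
    if e != w:
        process(w)
        k = k + 17
    else:
        for e in k:
            process(11)
    e = 3 // 87
    k = x * 87
    for k in e:
        e = e - result
        process(26)
    k = 1 // 87
    k = x // w
    log(e)
    return e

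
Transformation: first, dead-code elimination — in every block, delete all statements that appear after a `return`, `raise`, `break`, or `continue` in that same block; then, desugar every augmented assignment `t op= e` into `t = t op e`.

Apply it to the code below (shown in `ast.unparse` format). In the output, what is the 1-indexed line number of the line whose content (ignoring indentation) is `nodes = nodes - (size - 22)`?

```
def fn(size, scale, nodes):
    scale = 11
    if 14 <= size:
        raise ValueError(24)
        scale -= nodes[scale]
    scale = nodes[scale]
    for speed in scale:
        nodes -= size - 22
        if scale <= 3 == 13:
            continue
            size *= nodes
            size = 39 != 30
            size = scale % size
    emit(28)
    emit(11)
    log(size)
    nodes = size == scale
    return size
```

7

Transformed code:
def fn(size, scale, nodes):
    scale = 11
    if 14 <= size:
        raise ValueError(24)
    scale = nodes[scale]
    for speed in scale:
        nodes = nodes - (size - 22)
        if scale <= 3 == 13:
            continue
    emit(28)
    emit(11)
    log(size)
    nodes = size == scale
    return size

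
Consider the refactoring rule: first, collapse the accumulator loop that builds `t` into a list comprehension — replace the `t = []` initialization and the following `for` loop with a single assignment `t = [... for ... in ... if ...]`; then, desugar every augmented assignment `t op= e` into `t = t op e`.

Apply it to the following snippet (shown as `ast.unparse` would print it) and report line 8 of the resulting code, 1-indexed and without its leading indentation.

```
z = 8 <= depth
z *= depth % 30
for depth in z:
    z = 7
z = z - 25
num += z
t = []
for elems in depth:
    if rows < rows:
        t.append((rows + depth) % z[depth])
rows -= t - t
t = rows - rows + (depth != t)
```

Transformed code:
z = 8 <= depth
z = z * (depth % 30)
for depth in z:
    z = 7
z = z - 25
num = num + z
t = [(rows + depth) % z[depth] for elems in depth if rows < rows]
rows = rows - (t - t)
t = rows - rows + (depth != t)

rows = rows - (t - t)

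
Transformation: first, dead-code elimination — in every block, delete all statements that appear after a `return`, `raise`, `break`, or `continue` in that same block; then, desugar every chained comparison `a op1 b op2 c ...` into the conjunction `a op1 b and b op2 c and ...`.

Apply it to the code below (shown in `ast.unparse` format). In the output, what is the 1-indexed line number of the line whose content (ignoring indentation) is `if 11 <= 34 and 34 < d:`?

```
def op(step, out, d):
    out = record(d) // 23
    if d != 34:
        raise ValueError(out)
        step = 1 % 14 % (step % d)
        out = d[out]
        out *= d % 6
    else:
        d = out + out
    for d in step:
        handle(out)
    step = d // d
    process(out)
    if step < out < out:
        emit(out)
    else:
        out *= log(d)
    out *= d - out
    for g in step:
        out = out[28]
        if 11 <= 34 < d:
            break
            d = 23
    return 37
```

Transformed code:
def op(step, out, d):
    out = record(d) // 23
    if d != 34:
        raise ValueError(out)
    else:
        d = out + out
    for d in step:
        handle(out)
    step = d // d
    process(out)
    if step < out and out < out:
        emit(out)
    else:
        out *= log(d)
    out *= d - out
    for g in step:
        out = out[28]
        if 11 <= 34 and 34 < d:
            break
    return 37

18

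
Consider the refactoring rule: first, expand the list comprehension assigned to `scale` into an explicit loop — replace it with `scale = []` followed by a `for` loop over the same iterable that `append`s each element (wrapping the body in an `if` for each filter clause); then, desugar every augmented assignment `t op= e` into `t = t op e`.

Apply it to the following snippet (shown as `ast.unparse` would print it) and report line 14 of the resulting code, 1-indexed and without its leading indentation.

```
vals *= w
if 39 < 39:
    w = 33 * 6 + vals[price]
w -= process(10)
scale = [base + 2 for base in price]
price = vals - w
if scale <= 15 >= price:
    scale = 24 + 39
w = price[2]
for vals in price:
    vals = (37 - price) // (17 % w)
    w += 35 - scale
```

w = w + (35 - scale)

Transformed code:
vals = vals * w
if 39 < 39:
    w = 33 * 6 + vals[price]
w = w - process(10)
scale = []
for base in price:
    scale.append(base + 2)
price = vals - w
if scale <= 15 >= price:
    scale = 24 + 39
w = price[2]
for vals in price:
    vals = (37 - price) // (17 % w)
    w = w + (35 - scale)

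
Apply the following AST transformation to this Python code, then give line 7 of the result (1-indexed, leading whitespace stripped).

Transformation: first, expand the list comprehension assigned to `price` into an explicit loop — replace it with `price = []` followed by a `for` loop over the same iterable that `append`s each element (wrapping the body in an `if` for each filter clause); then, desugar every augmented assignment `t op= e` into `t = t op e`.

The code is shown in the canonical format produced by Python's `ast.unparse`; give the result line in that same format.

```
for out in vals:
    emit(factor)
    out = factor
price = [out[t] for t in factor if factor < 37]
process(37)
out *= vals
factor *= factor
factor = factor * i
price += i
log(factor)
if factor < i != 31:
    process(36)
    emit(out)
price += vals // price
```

Transformed code:
for out in vals:
    emit(factor)
    out = factor
price = []
for t in factor:
    if factor < 37:
        price.append(out[t])
process(37)
out = out * vals
factor = factor * factor
factor = factor * i
price = price + i
log(factor)
if factor < i != 31:
    process(36)
    emit(out)
price = price + vals // price

price.append(out[t])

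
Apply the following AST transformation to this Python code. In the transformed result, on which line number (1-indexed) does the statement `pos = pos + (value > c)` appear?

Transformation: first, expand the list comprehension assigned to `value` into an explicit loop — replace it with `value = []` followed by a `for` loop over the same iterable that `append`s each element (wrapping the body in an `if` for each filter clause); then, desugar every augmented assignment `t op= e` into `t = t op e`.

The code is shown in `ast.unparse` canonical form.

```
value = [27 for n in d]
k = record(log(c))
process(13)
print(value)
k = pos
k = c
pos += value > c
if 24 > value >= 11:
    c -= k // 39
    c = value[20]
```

9

Transformed code:
value = []
for n in d:
    value.append(27)
k = record(log(c))
process(13)
print(value)
k = pos
k = c
pos = pos + (value > c)
if 24 > value >= 11:
    c = c - k // 39
    c = value[20]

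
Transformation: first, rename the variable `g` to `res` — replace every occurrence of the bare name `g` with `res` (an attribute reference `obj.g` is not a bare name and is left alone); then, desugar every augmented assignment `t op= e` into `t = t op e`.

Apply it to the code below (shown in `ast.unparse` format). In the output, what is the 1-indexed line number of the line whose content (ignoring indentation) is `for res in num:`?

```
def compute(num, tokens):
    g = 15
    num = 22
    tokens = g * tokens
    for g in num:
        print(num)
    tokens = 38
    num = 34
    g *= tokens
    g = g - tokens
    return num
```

Transformed code:
def compute(num, tokens):
    res = 15
    num = 22
    tokens = res * tokens
    for res in num:
        print(num)
    tokens = 38
    num = 34
    res = res * tokens
    res = res - tokens
    return num

5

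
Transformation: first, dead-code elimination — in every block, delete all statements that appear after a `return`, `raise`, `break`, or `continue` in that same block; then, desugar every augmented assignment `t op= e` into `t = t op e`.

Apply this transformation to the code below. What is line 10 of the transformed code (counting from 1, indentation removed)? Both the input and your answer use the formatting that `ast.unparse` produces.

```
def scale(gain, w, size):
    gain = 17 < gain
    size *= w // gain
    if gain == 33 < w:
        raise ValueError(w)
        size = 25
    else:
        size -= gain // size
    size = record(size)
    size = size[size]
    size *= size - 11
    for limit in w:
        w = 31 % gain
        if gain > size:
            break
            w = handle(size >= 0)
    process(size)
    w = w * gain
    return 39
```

Transformed code:
def scale(gain, w, size):
    gain = 17 < gain
    size = size * (w // gain)
    if gain == 33 < w:
        raise ValueError(w)
    else:
        size = size - gain // size
    size = record(size)
    size = size[size]
    size = size * (size - 11)
    for limit in w:
        w = 31 % gain
        if gain > size:
            break
    process(size)
    w = w * gain
    return 39

size = size * (size - 11)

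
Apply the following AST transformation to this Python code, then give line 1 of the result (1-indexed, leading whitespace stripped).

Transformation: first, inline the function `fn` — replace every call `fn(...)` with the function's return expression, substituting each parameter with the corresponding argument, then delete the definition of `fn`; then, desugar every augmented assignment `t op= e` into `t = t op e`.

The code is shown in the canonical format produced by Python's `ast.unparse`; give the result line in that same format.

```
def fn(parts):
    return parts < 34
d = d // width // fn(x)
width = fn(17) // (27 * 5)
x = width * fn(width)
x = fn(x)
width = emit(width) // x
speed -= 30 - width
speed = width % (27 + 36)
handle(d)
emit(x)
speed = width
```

d = d // width // (x < 34)

Transformed code:
d = d // width // (x < 34)
width = (17 < 34) // (27 * 5)
x = width * (width < 34)
x = x < 34
width = emit(width) // x
speed = speed - (30 - width)
speed = width % (27 + 36)
handle(d)
emit(x)
speed = width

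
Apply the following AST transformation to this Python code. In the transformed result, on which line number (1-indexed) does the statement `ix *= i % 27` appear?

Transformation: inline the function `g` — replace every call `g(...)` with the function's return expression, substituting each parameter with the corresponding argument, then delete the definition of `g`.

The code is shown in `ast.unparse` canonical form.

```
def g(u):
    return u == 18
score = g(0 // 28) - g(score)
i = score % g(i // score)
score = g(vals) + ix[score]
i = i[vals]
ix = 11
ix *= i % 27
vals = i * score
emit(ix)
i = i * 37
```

6

Transformed code:
score = (0 // 28 == 18) - (score == 18)
i = score % (i // score == 18)
score = (vals == 18) + ix[score]
i = i[vals]
ix = 11
ix *= i % 27
vals = i * score
emit(ix)
i = i * 37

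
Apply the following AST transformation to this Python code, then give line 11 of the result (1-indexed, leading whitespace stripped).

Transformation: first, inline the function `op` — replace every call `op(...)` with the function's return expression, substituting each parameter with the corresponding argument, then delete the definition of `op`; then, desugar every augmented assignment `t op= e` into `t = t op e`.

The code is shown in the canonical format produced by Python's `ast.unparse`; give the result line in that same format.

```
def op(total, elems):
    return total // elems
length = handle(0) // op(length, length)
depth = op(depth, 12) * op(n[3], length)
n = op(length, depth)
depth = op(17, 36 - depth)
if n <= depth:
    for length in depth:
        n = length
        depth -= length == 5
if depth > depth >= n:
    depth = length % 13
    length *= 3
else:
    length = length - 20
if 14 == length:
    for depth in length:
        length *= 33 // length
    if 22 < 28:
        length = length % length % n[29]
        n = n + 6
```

length = length * 3

Transformed code:
length = handle(0) // (length // length)
depth = depth // 12 * (n[3] // length)
n = length // depth
depth = 17 // (36 - depth)
if n <= depth:
    for length in depth:
        n = length
        depth = depth - (length == 5)
if depth > depth >= n:
    depth = length % 13
    length = length * 3
else:
    length = length - 20
if 14 == length:
    for depth in length:
        length = length * (33 // length)
    if 22 < 28:
        length = length % length % n[29]
        n = n + 6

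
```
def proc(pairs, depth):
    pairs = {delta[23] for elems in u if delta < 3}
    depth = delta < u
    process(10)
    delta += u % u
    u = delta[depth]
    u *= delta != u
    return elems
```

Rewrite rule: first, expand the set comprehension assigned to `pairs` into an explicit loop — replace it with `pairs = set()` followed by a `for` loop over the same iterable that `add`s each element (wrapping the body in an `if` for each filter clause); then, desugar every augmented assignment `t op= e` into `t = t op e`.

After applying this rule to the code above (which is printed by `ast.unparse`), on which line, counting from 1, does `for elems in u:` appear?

3

Transformed code:
def proc(pairs, depth):
    pairs = set()
    for elems in u:
        if delta < 3:
            pairs.add(delta[23])
    depth = delta < u
    process(10)
    delta = delta + u % u
    u = delta[depth]
    u = u * (delta != u)
    return elems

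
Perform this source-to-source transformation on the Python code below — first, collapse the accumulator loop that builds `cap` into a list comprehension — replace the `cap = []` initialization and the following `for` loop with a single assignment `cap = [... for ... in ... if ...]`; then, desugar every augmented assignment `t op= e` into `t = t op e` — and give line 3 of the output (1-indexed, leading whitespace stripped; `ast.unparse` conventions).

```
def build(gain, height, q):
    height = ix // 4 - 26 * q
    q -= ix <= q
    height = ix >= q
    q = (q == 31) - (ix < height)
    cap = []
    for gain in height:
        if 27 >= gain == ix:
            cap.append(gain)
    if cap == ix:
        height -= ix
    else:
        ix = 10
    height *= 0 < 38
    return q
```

q = q - (ix <= q)

Transformed code:
def build(gain, height, q):
    height = ix // 4 - 26 * q
    q = q - (ix <= q)
    height = ix >= q
    q = (q == 31) - (ix < height)
    cap = [gain for gain in height if 27 >= gain == ix]
    if cap == ix:
        height = height - ix
    else:
        ix = 10
    height = height * (0 < 38)
    return q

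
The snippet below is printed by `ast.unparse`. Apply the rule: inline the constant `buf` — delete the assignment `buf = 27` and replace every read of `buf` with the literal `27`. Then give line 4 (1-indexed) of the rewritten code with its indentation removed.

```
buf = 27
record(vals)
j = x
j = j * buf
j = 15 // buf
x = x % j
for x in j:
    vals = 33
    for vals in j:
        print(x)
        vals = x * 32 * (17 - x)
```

j = 15 // 27

Transformed code:
record(vals)
j = x
j = j * 27
j = 15 // 27
x = x % j
for x in j:
    vals = 33
    for vals in j:
        print(x)
        vals = x * 32 * (17 - x)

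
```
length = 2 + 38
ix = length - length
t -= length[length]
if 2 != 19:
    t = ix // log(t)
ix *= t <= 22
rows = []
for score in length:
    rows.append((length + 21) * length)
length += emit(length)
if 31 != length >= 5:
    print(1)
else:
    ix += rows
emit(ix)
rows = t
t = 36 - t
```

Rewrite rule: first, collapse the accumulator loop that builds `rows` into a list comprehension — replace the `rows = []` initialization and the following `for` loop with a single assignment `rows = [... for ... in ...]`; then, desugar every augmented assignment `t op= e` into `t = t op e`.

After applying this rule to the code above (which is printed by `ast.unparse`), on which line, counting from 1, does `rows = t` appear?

Transformed code:
length = 2 + 38
ix = length - length
t = t - length[length]
if 2 != 19:
    t = ix // log(t)
ix = ix * (t <= 22)
rows = [(length + 21) * length for score in length]
length = length + emit(length)
if 31 != length >= 5:
    print(1)
else:
    ix = ix + rows
emit(ix)
rows = t
t = 36 - t

14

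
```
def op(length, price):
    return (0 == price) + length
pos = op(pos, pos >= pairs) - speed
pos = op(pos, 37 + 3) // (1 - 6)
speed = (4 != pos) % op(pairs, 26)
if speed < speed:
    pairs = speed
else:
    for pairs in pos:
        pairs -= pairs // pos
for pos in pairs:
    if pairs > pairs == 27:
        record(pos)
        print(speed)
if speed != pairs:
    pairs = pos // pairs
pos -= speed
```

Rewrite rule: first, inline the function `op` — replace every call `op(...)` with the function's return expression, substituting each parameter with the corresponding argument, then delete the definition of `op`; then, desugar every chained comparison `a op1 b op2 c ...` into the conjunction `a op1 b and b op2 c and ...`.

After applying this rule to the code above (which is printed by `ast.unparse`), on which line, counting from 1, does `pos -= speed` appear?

Transformed code:
pos = (0 == (pos >= pairs)) + pos - speed
pos = ((0 == 37 + 3) + pos) // (1 - 6)
speed = (4 != pos) % ((0 == 26) + pairs)
if speed < speed:
    pairs = speed
else:
    for pairs in pos:
        pairs -= pairs // pos
for pos in pairs:
    if pairs > pairs and pairs == 27:
        record(pos)
        print(speed)
if speed != pairs:
    pairs = pos // pairs
pos -= speed

15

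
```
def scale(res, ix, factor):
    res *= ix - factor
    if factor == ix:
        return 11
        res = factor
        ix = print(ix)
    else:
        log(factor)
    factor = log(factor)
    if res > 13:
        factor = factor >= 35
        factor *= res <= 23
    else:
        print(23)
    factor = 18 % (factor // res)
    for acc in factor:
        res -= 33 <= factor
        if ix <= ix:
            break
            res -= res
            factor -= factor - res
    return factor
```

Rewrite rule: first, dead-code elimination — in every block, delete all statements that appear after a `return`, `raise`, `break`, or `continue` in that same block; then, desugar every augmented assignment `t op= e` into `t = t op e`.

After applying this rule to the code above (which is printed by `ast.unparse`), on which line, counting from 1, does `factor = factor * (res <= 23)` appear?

10

Transformed code:
def scale(res, ix, factor):
    res = res * (ix - factor)
    if factor == ix:
        return 11
    else:
        log(factor)
    factor = log(factor)
    if res > 13:
        factor = factor >= 35
        factor = factor * (res <= 23)
    else:
        print(23)
    factor = 18 % (factor // res)
    for acc in factor:
        res = res - (33 <= factor)
        if ix <= ix:
            break
    return factor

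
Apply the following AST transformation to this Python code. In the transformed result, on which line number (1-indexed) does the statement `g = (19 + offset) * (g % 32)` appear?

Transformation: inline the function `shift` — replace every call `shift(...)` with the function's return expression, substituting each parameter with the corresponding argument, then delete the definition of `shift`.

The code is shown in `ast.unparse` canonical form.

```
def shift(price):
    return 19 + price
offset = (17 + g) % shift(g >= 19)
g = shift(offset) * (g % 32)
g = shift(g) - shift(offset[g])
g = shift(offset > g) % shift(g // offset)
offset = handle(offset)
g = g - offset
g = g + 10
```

Transformed code:
offset = (17 + g) % (19 + (g >= 19))
g = (19 + offset) * (g % 32)
g = 19 + g - (19 + offset[g])
g = (19 + (offset > g)) % (19 + g // offset)
offset = handle(offset)
g = g - offset
g = g + 10

2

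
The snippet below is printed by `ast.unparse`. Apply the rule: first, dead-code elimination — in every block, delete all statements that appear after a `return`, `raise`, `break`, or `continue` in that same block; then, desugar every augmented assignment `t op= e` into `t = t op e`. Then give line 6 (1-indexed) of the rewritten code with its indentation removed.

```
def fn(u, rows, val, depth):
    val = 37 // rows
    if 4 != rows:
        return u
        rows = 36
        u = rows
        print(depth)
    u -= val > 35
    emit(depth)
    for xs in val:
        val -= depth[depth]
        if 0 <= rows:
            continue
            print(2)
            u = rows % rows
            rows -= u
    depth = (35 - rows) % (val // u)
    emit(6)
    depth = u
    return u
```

Transformed code:
def fn(u, rows, val, depth):
    val = 37 // rows
    if 4 != rows:
        return u
    u = u - (val > 35)
    emit(depth)
    for xs in val:
        val = val - depth[depth]
        if 0 <= rows:
            continue
    depth = (35 - rows) % (val // u)
    emit(6)
    depth = u
    return u

emit(depth)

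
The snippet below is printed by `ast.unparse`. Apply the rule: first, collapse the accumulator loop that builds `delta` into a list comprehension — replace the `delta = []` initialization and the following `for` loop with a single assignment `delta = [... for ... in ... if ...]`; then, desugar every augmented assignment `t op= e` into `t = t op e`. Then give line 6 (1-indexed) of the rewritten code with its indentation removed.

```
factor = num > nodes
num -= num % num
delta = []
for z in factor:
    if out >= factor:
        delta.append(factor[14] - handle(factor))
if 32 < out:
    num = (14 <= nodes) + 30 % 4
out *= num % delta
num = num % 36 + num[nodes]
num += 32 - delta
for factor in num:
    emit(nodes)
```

Transformed code:
factor = num > nodes
num = num - num % num
delta = [factor[14] - handle(factor) for z in factor if out >= factor]
if 32 < out:
    num = (14 <= nodes) + 30 % 4
out = out * (num % delta)
num = num % 36 + num[nodes]
num = num + (32 - delta)
for factor in num:
    emit(nodes)

out = out * (num % delta)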